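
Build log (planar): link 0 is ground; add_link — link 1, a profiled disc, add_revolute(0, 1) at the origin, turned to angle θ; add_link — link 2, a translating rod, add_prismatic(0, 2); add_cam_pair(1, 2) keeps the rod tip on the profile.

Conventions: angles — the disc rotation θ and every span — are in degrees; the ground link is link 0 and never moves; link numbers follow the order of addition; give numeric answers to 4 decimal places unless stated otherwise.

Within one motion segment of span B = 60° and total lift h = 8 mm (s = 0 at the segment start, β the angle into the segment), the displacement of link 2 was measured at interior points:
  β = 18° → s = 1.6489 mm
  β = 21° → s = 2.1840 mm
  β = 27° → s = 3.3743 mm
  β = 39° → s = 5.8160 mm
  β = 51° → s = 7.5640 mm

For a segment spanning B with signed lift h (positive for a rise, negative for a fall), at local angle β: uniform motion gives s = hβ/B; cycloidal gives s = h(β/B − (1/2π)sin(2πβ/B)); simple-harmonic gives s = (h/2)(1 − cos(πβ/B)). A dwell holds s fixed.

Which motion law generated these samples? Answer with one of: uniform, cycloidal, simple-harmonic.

candidates at β/B = r: uniform s = h·r (linear in β); cycloidal s = h·(r − sin(2πr)/(2π)); simple-harmonic s = (h/2)(1 − cos(πr))
β=18°: printed 1.6489 | uniform 2.4000, cycloidal 1.1891, simple-harmonic 1.6489
β=21°: printed 2.1840 | uniform 2.8000, cycloidal 1.7699, simple-harmonic 2.1840
β=27°: printed 3.3743 | uniform 3.6000, cycloidal 3.2065, simple-harmonic 3.3743
β=39°: printed 5.8160 | uniform 5.2000, cycloidal 6.2301, simple-harmonic 5.8160
β=51°: printed 7.5640 | uniform 6.8000, cycloidal 7.8301, simple-harmonic 7.5640
only one law matches every sample → simple-harmonic

simple-harmonic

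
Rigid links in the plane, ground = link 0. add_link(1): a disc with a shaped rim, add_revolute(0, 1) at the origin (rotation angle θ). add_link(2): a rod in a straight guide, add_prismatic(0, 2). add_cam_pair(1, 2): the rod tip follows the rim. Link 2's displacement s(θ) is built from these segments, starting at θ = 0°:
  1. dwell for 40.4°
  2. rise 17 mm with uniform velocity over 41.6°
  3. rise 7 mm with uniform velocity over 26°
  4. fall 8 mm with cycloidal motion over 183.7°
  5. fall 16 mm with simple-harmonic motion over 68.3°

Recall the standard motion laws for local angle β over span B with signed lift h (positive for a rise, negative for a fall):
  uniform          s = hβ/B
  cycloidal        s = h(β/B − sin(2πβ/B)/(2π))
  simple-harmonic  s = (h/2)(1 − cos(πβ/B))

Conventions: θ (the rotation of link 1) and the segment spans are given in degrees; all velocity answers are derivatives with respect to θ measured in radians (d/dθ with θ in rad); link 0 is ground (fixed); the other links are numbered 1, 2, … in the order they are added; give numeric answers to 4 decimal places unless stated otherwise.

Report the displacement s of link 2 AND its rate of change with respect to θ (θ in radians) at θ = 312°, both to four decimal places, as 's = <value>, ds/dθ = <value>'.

segment 1 (0° to 40.4°, dwell): s unchanged at 0.0000
segment 2 (40.4° to 82°, uniform, h = 17) is passed completely: s = 0.0000 + (17) = 17.0000
segment 3 (82° to 108°, uniform, h = 7) is passed completely: s = 17.0000 + (7) = 24.0000
segment 4 (108° to 291.7°, cycloidal, h = -8) is passed completely: s = 24.0000 + (-8) = 16.0000
θ = 312° falls in segment 5 (291.7° to 360°, simple-harmonic, h = -16): β = 312 − 291.7 = 20.3°, B = 68.3°; Δs = -16/2·(1 − cos(π·0.2972)) = -3.2413; s = 16.0000 − 3.2413 = 12.7587
velocity in seg [291.7°–360°] (simple-harmonic), θ in radians: β = 20.3° = 0.3543 rad, B = 68.3° = 1.1921 rad; ds/dθ = (πh/(2B)) sin(πβ/B) = (π·(-16)/(2·1.1921)) sin(π·0.2972) = -16.947920 mm/rad

s = 12.7587, ds/dθ = -16.9479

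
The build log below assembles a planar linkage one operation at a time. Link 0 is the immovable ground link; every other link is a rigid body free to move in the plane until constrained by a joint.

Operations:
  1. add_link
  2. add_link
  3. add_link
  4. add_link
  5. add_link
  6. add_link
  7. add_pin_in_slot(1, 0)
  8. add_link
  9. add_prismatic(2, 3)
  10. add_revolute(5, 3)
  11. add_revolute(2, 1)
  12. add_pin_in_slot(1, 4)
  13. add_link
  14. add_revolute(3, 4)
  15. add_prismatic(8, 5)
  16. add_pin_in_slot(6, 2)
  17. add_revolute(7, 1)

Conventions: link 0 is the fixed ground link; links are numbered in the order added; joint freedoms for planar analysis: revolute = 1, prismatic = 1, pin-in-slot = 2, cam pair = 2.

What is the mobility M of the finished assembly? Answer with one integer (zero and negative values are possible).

link 0 = ground. State L|J1|J2 = 1|0|0
+link1  2|0|0
+link2  3|0|0
+link3  4|0|0
+link4  5|0|0
+link5  6|0|0
+link6  7|0|0
PS(1,0) f=2→J2  7|0|1
+link7  8|0|1
P(2,3) f=1→J1  8|1|1
R(5,3) f=1→J1  8|2|1
R(2,1) f=1→J1  8|3|1
PS(1,4) f=2→J2  8|3|2
+link8  9|3|2
R(3,4) f=1→J1  9|4|2
P(8,5) f=1→J1  9|5|2
PS(6,2) f=2→J2  9|5|3
R(7,1) f=1→J1  9|6|3
M = 3(9−1)−2·6−3 = 24−12−3 = 9

M = 9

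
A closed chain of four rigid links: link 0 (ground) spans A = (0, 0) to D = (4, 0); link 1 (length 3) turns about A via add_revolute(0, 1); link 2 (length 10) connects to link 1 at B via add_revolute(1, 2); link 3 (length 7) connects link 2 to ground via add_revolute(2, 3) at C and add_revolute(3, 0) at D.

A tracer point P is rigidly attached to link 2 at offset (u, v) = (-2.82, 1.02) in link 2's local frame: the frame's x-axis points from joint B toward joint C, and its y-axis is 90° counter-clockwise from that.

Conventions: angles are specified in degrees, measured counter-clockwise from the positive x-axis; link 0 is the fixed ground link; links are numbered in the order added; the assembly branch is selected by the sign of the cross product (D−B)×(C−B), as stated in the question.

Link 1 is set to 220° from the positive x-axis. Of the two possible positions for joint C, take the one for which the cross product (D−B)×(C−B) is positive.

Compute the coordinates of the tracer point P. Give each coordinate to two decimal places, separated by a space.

A=(0,0), D=(4.00,0)
B = A + 3.00·(cos220°, sin220°) = (-2.2981, -1.9284)
|BD| = 6.5867
circle(B,10.00) ∩ circle(D,7.00): a=7.1648, h=6.9761
  candidates: C₊=(2.5104,6.8397) cross=45.950; C₋=(6.5951,-6.5012) cross=-45.950
  branch + wants cross > 0 → take C=(2.5104,6.8397) (cross=45.950)
ex = (C−B)/|BC| = (0.4809,0.8768); ey = (-0.8768,0.4809)
P = B + -2.82·ex + 1.02·ey = (-4.5485,-3.9105)

-4.55 -3.91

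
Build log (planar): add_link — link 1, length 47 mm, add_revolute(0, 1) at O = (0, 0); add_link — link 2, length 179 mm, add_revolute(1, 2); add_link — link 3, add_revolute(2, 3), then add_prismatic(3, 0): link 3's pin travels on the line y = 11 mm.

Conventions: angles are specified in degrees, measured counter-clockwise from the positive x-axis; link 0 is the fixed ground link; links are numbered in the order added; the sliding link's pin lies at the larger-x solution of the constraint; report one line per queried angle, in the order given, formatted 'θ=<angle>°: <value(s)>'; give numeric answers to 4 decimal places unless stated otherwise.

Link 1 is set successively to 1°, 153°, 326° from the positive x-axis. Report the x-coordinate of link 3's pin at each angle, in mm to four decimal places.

geometry: r = 47 mm, L = 179 mm, e = 11 mm
θ=1°: crank pin P = (r cos θ, r sin θ) = (46.992842, 0.820263)
θ=1°: h = r sin θ − e = 0.820263 − 11 = -10.179737
θ=1°: x = r cos θ + √(L² − h²) = 46.992842 + 178.710305 = 225.703146
θ=153°: crank pin P = (r cos θ, r sin θ) = (-41.877307, 21.337553)
θ=153°: h = r sin θ − e = 21.337553 − 11 = 10.337553
θ=153°: x = r cos θ + √(L² − h²) = -41.877307 + 178.701245 = 136.823938
θ=326°: crank pin P = (r cos θ, r sin θ) = (38.964766, -26.282066)
θ=326°: h = r sin θ − e = -26.282066 − 11 = -37.282066
θ=326°: x = r cos θ + √(L² − h²) = 38.964766 + 175.074406 = 214.039172

θ=1°: 225.7031
θ=153°: 136.8239
θ=326°: 214.0392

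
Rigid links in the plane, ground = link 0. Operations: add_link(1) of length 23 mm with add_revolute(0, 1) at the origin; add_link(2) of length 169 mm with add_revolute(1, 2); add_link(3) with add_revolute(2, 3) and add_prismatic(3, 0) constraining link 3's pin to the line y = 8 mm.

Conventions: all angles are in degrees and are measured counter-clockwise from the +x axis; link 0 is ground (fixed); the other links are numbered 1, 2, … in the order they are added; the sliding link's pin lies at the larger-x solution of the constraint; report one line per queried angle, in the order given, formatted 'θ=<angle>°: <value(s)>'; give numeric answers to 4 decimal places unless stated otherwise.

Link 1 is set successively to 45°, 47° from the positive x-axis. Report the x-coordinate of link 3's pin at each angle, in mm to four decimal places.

geometry: r = 23 mm, L = 169 mm, e = 8 mm
θ=45°: crank pin P = (r cos θ, r sin θ) = (16.263456, 16.263456)
θ=45°: h = r sin θ − e = 16.263456 − 8 = 8.263456
θ=45°: x = r cos θ + √(L² − h²) = 16.263456 + 168.797853 = 185.061309
θ=47°: crank pin P = (r cos θ, r sin θ) = (15.685962, 16.821135)
θ=47°: h = r sin θ − e = 16.821135 − 8 = 8.821135
θ=47°: x = r cos θ + √(L² − h²) = 15.685962 + 168.769629 = 184.455591

θ=45°: 185.0613
θ=47°: 184.4556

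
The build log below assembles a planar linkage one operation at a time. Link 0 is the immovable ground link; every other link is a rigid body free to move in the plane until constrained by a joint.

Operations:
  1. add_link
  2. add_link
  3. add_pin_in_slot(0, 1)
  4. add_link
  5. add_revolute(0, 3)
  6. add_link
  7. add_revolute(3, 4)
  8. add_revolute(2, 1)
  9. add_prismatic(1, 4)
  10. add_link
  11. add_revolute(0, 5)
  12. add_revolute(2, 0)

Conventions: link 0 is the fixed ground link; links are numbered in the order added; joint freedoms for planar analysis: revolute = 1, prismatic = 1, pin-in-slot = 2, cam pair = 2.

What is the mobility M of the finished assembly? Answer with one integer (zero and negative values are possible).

link 0 = ground. State L|J1|J2 = 1|0|0
+link1  2|0|0
+link2  3|0|0
PS(0,1) f=2→J2  3|0|1
+link3  4|0|1
R(0,3) f=1→J1  4|1|1
+link4  5|1|1
R(3,4) f=1→J1  5|2|1
R(2,1) f=1→J1  5|3|1
P(1,4) f=1→J1  5|4|1
+link5  6|4|1
R(0,5) f=1→J1  6|5|1
R(2,0) f=1→J1  6|6|1
M = 3(6−1)−2·6−1 = 15−12−1 = 2

M = 2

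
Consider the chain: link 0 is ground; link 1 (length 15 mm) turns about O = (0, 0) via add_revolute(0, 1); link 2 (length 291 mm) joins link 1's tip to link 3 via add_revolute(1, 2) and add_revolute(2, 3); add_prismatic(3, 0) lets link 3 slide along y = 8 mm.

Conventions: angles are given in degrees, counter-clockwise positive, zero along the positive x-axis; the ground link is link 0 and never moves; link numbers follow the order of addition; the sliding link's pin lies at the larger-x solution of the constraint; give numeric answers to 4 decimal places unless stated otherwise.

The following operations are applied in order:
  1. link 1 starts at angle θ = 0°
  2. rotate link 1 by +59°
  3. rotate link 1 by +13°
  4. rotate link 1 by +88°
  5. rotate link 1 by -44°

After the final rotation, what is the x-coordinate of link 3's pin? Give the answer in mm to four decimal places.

geometry: r = 15 mm, L = 291 mm, e = 8 mm; θ starts at 0°
rotate link 1 by +59°: θ ← 0° +59° = 59°
rotate link 1 by +13°: θ ← 59° +13° = 72°
rotate link 1 by +88°: θ ← 72° +88° = 160°
rotate link 1 by -44°: θ ← 160° -44° = 116°
crank pin P = (r cos θ, r sin θ) = (-6.575567, 13.481911)
h = r sin θ − e = 13.481911 − 8 = 5.481911
x = r cos θ + √(L² − h²) = -6.575567 + 290.948361 = 284.372794

284.3728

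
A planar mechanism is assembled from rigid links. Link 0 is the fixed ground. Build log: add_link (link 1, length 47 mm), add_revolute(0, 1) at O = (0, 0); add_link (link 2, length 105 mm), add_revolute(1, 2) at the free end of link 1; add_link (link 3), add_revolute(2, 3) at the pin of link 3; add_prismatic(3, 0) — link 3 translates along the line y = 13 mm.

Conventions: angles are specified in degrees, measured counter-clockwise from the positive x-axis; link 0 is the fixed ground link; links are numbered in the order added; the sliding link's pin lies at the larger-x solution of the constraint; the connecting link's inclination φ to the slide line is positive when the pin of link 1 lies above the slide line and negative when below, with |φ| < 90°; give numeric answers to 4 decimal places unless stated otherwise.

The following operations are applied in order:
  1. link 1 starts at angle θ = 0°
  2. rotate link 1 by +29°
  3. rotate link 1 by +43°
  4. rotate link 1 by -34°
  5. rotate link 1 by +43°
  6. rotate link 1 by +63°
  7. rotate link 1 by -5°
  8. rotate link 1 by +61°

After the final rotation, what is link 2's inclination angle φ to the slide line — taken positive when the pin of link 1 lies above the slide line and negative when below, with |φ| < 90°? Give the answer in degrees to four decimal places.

geometry: r = 47 mm, L = 105 mm, e = 13 mm; θ starts at 0°
rotate link 1 by +29°: θ ← 0° +29° = 29°
rotate link 1 by +43°: θ ← 29° +43° = 72°
rotate link 1 by -34°: θ ← 72° -34° = 38°
rotate link 1 by +43°: θ ← 38° +43° = 81°
rotate link 1 by +63°: θ ← 81° +63° = 144°
rotate link 1 by -5°: θ ← 144° -5° = 139°
rotate link 1 by +61°: θ ← 139° +61° = 200°
h = r sin θ − e = -16.074947 − 13 = -29.074947
sin φ = h / L = -29.074947 / 105 = -0.27690425
φ = arcsin(-0.27690425) = -16.075528°

-16.0755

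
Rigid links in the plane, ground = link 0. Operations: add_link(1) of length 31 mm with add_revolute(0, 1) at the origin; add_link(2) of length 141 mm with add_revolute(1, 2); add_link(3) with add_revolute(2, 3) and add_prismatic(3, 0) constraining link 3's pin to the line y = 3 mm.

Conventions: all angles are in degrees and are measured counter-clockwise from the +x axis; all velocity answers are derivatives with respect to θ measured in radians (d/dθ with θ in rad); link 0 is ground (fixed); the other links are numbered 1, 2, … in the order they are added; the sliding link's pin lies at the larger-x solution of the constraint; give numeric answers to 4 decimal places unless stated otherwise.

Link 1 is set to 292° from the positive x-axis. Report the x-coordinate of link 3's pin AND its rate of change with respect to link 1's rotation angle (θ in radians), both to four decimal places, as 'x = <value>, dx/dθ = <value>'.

geometry: r = 31 mm, L = 141 mm, e = 3 mm
crank pin P = (r cos θ, r sin θ) = (11.612804, -28.742699)
h = r sin θ − e = -28.742699 − 3 = -31.742699
x = r cos θ + √(L² − h²) = 11.612804 + 137.380497 = 148.993302
dx/dθ = −r sin θ − h·r cos θ/√(L² − h²) (θ in radians; h = -31.742699) = 31.425917

x = 148.9933, dx/dθ = 31.4259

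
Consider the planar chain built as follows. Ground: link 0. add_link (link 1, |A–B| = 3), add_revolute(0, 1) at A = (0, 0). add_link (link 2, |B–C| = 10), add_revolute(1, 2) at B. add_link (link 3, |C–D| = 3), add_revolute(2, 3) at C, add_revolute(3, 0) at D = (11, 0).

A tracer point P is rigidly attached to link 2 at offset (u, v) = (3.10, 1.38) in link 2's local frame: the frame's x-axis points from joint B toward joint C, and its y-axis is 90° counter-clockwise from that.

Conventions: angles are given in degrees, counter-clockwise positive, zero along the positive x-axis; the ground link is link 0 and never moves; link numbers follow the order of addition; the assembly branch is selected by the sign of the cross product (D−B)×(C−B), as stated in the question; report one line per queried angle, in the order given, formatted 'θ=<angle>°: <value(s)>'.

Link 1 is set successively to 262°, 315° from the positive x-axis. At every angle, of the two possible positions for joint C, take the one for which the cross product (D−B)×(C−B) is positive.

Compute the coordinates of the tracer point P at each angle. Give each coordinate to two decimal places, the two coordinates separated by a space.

A=(0,0), D=(11.00,0)
θ=262°: B = A + 3.00·(cos262°, sin262°) = (-0.4175, -2.9708)
θ=262°: |BD| = 11.7977
θ=262°: circle(B,10.00) ∩ circle(D,3.00): a=9.7555, h=2.1976
θ=262°:   candidates: C₊=(8.4703,1.6126) cross=25.927; C₋=(9.5770,-2.6411) cross=-25.927
θ=262°:   branch + wants cross > 0 → take C=(8.4703,1.6126) (cross=25.927)
θ=262°: ex = (C−B)/|BC| = (0.8888,0.4583); ey = (-0.4583,0.8888)
θ=262°: P = B + 3.10·ex + 1.38·ey = (1.7052,-0.3234)
θ=315°: B = A + 3.00·(cos315°, sin315°) = (2.1213, -2.1213)
θ=315°: |BD| = 9.1286
θ=315°: circle(B,10.00) ∩ circle(D,3.00): a=9.5486, h=2.9704
θ=315°:   candidates: C₊=(10.7183,2.9867) cross=27.116; C₋=(12.0988,-2.7915) cross=-27.116
θ=315°:   branch + wants cross > 0 → take C=(10.7183,2.9867) (cross=27.116)
θ=315°: ex = (C−B)/|BC| = (0.8597,0.5108); ey = (-0.5108,0.8597)
θ=315°: P = B + 3.10·ex + 1.38·ey = (4.0815,0.6486)

θ=262°: 1.71 -0.32
θ=315°: 4.08 0.65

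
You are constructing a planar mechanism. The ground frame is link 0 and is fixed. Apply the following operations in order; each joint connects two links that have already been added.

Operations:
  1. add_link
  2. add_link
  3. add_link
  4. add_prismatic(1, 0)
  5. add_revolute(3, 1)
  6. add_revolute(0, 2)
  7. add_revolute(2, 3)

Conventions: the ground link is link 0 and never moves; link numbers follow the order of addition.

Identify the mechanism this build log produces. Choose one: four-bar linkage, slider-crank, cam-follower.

links: 4 (incl. ground); joints: 3 revolute, 1 prismatic, 0 higher (cam) pair, forming one closed loop
4 links, 3 revolutes + 1 prismatic in one loop → slider-crank

slider-crank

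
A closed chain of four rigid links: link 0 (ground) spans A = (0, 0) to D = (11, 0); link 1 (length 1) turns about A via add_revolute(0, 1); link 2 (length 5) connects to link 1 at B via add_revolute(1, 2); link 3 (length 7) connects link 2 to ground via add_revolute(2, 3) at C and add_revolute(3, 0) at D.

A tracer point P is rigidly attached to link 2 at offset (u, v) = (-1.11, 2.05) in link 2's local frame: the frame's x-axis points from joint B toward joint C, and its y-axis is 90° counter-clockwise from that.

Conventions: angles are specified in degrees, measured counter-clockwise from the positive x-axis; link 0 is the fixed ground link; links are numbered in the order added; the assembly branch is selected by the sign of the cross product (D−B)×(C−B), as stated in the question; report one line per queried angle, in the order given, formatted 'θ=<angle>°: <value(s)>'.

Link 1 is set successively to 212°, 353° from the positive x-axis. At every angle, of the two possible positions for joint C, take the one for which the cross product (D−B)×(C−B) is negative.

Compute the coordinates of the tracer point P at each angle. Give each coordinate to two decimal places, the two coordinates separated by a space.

A=(0,0), D=(11.00,0)
θ=212°: B = A + 1.00·(cos212°, sin212°) = (-0.8480, -0.5299)
θ=212°: |BD| = 11.8599
θ=212°: circle(B,5.00) ∩ circle(D,7.00): a=4.9181, h=0.9011
θ=212°:   candidates: C₊=(4.0249,0.5900) cross=10.687; C₋=(4.1054,-1.2104) cross=-10.687
θ=212°:   branch - wants cross < 0 → take C=(4.1054,-1.2104) (cross=-10.687)
θ=212°: ex = (C−B)/|BC| = (0.9907,-0.1361); ey = (0.1361,0.9907)
θ=212°: P = B + -1.11·ex + 2.05·ey = (-1.6687,1.6521)
θ=353°: B = A + 1.00·(cos353°, sin353°) = (0.9925, -0.1219)
θ=353°: |BD| = 10.0082
θ=353°: circle(B,5.00) ∩ circle(D,7.00): a=3.8051, h=3.2437
θ=353°:   candidates: C₊=(4.7578,3.1679) cross=32.463; C₋=(4.8368,-3.3190) cross=-32.463
θ=353°:   branch - wants cross < 0 → take C=(4.8368,-3.3190) (cross=-32.463)
θ=353°: ex = (C−B)/|BC| = (0.7689,-0.6394); ey = (0.6394,0.7689)
θ=353°: P = B + -1.11·ex + 2.05·ey = (1.4499,2.1640)

θ=212°: -1.67 1.65
θ=353°: 1.45 2.16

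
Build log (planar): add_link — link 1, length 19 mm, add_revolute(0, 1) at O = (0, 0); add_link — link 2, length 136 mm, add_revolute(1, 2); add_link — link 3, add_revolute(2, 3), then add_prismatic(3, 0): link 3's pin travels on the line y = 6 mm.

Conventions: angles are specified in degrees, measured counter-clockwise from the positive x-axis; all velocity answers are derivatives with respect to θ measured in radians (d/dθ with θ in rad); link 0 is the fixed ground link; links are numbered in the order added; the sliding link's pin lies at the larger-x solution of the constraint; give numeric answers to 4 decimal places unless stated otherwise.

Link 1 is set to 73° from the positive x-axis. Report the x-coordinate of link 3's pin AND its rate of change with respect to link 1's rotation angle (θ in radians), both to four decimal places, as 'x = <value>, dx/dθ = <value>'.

geometry: r = 19 mm, L = 136 mm, e = 6 mm
crank pin P = (r cos θ, r sin θ) = (5.555062, 18.169790)
h = r sin θ − e = 18.169790 − 6 = 12.169790
x = r cos θ + √(L² − h²) = 5.555062 + 135.454406 = 141.009469
dx/dθ = −r sin θ − h·r cos θ/√(L² − h²) (θ in radians; h = 12.169790) = -18.668880

x = 141.0095, dx/dθ = -18.6689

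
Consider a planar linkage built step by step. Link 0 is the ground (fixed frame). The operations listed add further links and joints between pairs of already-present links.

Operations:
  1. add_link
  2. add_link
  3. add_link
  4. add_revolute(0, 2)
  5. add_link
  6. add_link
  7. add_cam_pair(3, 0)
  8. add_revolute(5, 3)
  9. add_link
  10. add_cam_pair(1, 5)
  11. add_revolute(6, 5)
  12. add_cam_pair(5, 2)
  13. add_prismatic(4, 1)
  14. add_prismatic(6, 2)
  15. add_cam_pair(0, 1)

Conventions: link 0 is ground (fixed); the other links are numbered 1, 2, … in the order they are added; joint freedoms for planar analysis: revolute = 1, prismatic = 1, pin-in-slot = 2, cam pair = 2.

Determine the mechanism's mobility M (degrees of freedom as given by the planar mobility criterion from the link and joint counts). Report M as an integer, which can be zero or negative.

link 0 = ground. State L|J1|J2 = 1|0|0
+link1  2|0|0
+link2  3|0|0
+link3  4|0|0
R(0,2) f=1→J1  4|1|0
+link4  5|1|0
+link5  6|1|0
C(3,0) f=2→J2  6|1|1
R(5,3) f=1→J1  6|2|1
+link6  7|2|1
C(1,5) f=2→J2  7|2|2
R(6,5) f=1→J1  7|3|2
C(5,2) f=2→J2  7|3|3
P(4,1) f=1→J1  7|4|3
P(6,2) f=1→J1  7|5|3
C(0,1) f=2→J2  7|5|4
M = 3(7−1)−2·5−4 = 18−10−4 = 4

M = 4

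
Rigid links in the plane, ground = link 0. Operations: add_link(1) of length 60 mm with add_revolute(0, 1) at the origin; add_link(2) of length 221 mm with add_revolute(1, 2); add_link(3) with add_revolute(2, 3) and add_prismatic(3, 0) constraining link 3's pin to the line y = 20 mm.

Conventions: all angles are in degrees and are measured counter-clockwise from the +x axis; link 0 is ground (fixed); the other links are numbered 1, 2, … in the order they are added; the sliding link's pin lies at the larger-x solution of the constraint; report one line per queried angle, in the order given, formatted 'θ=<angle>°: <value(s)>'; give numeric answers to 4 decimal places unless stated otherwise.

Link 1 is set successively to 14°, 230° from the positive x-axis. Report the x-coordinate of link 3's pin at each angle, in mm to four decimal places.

geometry: r = 60 mm, L = 221 mm, e = 20 mm
θ=14°: crank pin P = (r cos θ, r sin θ) = (58.217744, 14.515314)
θ=14°: h = r sin θ − e = 14.515314 − 20 = -5.484686
θ=14°: x = r cos θ + √(L² − h²) = 58.217744 + 220.931931 = 279.149675
θ=230°: crank pin P = (r cos θ, r sin θ) = (-38.567257, -45.962667)
θ=230°: h = r sin θ − e = -45.962667 − 20 = -65.962667
θ=230°: x = r cos θ + √(L² − h²) = -38.567257 + 210.926354 = 172.359097

θ=14°: 279.1497
θ=230°: 172.3591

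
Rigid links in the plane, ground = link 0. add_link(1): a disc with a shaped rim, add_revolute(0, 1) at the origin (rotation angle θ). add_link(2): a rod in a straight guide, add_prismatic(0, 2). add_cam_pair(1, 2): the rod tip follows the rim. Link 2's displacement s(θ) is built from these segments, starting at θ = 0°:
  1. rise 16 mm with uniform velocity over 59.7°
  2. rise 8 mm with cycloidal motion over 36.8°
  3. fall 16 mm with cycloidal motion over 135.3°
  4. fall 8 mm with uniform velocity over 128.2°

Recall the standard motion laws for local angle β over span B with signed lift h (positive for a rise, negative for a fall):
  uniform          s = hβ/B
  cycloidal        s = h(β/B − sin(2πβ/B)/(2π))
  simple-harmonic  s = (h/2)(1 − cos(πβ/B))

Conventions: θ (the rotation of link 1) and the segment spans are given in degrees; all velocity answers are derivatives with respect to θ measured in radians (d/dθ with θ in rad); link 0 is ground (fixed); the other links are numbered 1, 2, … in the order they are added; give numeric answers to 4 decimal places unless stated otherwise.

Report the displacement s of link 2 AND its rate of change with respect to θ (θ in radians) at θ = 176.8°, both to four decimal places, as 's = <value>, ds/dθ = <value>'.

segment 1 (0° to 59.7°, uniform, h = 16) is passed completely: s = 0.0000 + (16) = 16.0000
segment 2 (59.7° to 96.5°, cycloidal, h = 8) is passed completely: s = 16.0000 + (8) = 24.0000
θ = 176.8° falls in segment 3 (96.5° to 231.8°, cycloidal, h = -16): β = 176.8 − 96.5 = 80.3°, B = 135.3°; Δs = -16·(0.5935 − sin(2π·0.5935)/(2π)) = -10.9073; s = 24.0000 − 10.9073 = 13.0927
velocity in seg [96.5°–231.8°] (cycloidal), θ in radians: β = 80.3° = 1.4015 rad, B = 135.3° = 2.3614 rad; ds/dθ = (h/B)(1 − cos(2πβ/B)) = ((-16)/2.3614)(1 − cos(2π·0.5935)) = -12.415223 mm/rad

s = 13.0927, ds/dθ = -12.4152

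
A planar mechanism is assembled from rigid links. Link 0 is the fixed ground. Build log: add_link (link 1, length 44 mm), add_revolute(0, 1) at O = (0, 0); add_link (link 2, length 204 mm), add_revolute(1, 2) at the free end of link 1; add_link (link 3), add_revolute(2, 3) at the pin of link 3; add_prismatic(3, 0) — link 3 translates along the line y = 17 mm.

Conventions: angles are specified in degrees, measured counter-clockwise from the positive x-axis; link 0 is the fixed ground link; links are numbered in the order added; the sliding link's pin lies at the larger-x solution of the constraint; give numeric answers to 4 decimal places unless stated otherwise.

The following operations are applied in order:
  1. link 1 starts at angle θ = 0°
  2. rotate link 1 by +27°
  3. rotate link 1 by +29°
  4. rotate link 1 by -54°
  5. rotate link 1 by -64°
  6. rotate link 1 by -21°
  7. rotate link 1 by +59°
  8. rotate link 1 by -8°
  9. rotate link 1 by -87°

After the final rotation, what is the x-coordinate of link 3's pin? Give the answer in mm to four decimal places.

geometry: r = 44 mm, L = 204 mm, e = 17 mm; θ starts at 0°
rotate link 1 by +27°: θ ← 0° +27° = 27°
rotate link 1 by +29°: θ ← 27° +29° = 56°
rotate link 1 by -54°: θ ← 56° -54° = 2°
rotate link 1 by -64°: θ ← 2° -64° = -62°
rotate link 1 by -21°: θ ← -62° -21° = -83°
rotate link 1 by +59°: θ ← -83° +59° = -24°
rotate link 1 by -8°: θ ← -24° -8° = -32°
rotate link 1 by -87°: θ ← -32° -87° = -119°
crank pin P = (r cos θ, r sin θ) = (-21.331623, -38.483267)
h = r sin θ − e = -38.483267 − 17 = -55.483267
x = r cos θ + √(L² − h²) = -21.331623 + 196.309977 = 174.978354

174.9784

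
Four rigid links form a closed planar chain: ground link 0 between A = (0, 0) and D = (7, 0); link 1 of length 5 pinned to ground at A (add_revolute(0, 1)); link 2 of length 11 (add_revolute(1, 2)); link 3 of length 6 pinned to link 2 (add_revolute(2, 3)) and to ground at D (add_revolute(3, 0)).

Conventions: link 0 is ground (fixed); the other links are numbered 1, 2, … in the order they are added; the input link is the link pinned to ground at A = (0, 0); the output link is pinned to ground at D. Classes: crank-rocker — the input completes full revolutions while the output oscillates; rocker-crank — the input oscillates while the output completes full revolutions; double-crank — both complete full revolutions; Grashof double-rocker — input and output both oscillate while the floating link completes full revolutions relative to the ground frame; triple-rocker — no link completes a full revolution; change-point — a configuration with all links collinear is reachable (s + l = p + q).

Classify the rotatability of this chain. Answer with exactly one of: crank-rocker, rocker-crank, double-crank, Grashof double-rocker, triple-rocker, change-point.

lengths: ground=7, input=5, coupler=11, output=6
sorted: s=5 (shortest), l=11 (longest), p+q=13
s + l = 16 vs p + q = 13
s + l > p + q → non-Grashof → no link fully rotates → triple-rocker

triple-rocker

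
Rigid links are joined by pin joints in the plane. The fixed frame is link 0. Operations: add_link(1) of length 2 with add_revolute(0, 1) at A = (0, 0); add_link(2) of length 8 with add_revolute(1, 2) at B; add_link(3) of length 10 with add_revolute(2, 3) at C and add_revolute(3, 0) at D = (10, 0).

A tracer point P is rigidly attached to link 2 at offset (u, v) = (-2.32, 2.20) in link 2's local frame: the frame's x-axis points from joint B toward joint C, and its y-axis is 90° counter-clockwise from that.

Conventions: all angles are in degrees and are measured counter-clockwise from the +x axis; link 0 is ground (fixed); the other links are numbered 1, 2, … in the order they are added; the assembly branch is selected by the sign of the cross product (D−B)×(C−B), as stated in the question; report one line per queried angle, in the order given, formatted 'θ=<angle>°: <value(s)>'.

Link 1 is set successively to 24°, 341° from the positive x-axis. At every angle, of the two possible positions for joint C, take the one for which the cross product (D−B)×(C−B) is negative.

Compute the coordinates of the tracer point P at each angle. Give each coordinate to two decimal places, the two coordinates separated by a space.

A=(0,0), D=(10.00,0)
θ=24°: B = A + 2.00·(cos24°, sin24°) = (1.8271, 0.8135)
θ=24°: |BD| = 8.2133
θ=24°: circle(B,8.00) ∩ circle(D,10.00): a=1.9151, h=7.7674
θ=24°:   candidates: C₊=(4.5021,8.3530) cross=63.796; C₋=(2.9634,-7.1054) cross=-63.796
θ=24°:   branch - wants cross < 0 → take C=(2.9634,-7.1054) (cross=-63.796)
θ=24°: ex = (C−B)/|BC| = (0.1420,-0.9899); ey = (0.9899,0.1420)
θ=24°: P = B + -2.32·ex + 2.20·ey = (3.6752,3.4224)
θ=341°: B = A + 2.00·(cos341°, sin341°) = (1.8910, -0.6511)
θ=341°: |BD| = 8.1351
θ=341°: circle(B,8.00) ∩ circle(D,10.00): a=1.8549, h=7.7820
θ=341°:   candidates: C₊=(3.1171,7.2544) cross=63.307; C₋=(4.3628,-8.2597) cross=-63.307
θ=341°:   branch - wants cross < 0 → take C=(4.3628,-8.2597) (cross=-63.307)
θ=341°: ex = (C−B)/|BC| = (0.3090,-0.9511); ey = (0.9511,0.3090)
θ=341°: P = B + -2.32·ex + 2.20·ey = (3.2666,2.2351)

θ=24°: 3.68 3.42
θ=341°: 3.27 2.24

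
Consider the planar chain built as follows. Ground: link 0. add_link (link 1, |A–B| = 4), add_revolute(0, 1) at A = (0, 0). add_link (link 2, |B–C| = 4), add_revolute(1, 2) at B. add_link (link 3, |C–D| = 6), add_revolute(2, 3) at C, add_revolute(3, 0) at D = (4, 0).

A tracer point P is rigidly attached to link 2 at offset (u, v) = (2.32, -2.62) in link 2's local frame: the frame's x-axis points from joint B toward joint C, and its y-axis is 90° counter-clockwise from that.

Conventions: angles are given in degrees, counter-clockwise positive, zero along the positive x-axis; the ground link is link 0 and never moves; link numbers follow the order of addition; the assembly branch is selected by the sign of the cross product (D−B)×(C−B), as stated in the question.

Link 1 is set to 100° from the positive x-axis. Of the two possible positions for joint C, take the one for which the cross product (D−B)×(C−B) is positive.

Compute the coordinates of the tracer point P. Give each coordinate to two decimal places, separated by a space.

A=(0,0), D=(4.00,0)
B = A + 4.00·(cos100°, sin100°) = (-0.6946, 3.9392)
|BD| = 6.1284
circle(B,4.00) ∩ circle(D,6.00): a=1.4324, h=3.7347
  candidates: C₊=(2.8033,5.8795) cross=22.888; C₋=(-1.9979,0.1575) cross=-22.888
  branch + wants cross > 0 → take C=(2.8033,5.8795) (cross=22.888)
ex = (C−B)/|BC| = (0.8745,0.4851); ey = (-0.4851,0.8745)
P = B + 2.32·ex + -2.62·ey = (2.6051,2.7734)

2.61 2.77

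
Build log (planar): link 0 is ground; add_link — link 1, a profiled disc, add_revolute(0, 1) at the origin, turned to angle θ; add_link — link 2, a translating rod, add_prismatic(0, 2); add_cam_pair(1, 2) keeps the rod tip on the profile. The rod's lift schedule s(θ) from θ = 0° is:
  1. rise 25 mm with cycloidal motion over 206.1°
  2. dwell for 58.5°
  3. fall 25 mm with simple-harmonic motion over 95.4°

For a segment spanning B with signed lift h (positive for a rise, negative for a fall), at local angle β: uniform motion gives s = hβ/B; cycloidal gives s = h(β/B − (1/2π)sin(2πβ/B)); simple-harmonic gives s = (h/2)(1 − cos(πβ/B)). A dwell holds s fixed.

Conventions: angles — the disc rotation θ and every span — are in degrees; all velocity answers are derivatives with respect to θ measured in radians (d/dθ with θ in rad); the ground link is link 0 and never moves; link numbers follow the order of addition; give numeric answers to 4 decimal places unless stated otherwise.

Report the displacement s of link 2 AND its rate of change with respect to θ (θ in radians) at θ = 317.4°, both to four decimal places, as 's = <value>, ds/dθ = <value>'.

seg 1 [0°–206.1°] cycloidal, h=25: full span → s += 25 → s = 25.0000
seg 2 [206.1°–264.6°] dwell: s stays 25.0000
seg 3 [264.6°–360°] simple-harmonic, h=-25: θ=317.4° here. β=52.8, B=95.4. -25/2·(1 − cos(π·0.5535)) = -14.5895 → s = 10.4105
velocity in seg [264.6°–360°] (simple-harmonic), θ in radians: β = 52.8° = 0.9215 rad, B = 95.4° = 1.6650 rad; ds/dθ = (πh/(2B)) sin(πβ/B) = (π·(-25)/(2·1.6650)) sin(π·0.5535) = -23.253067 mm/rad

s = 10.4105, ds/dθ = -23.2531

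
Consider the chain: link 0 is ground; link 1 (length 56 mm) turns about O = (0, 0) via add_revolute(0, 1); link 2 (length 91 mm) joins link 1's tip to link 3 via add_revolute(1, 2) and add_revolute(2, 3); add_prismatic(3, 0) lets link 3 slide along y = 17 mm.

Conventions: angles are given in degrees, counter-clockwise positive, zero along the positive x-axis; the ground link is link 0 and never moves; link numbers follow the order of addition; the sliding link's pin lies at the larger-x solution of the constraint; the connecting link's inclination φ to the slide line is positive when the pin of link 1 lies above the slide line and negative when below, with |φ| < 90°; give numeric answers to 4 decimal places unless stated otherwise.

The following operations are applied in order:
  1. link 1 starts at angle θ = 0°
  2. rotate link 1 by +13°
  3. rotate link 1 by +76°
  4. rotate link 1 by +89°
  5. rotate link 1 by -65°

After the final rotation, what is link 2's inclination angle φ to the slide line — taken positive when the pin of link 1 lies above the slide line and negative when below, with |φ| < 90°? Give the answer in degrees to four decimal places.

geometry: r = 56 mm, L = 91 mm, e = 17 mm; θ starts at 0°
rotate link 1 by +13°: θ ← 0° +13° = 13°
rotate link 1 by +76°: θ ← 13° +76° = 89°
rotate link 1 by +89°: θ ← 89° +89° = 178°
rotate link 1 by -65°: θ ← 178° -65° = 113°
h = r sin θ − e = 51.548272 − 17 = 34.548272
sin φ = h / L = 34.548272 / 91 = 0.37965134
φ = arcsin(0.37965134) = 22.312087°

22.3121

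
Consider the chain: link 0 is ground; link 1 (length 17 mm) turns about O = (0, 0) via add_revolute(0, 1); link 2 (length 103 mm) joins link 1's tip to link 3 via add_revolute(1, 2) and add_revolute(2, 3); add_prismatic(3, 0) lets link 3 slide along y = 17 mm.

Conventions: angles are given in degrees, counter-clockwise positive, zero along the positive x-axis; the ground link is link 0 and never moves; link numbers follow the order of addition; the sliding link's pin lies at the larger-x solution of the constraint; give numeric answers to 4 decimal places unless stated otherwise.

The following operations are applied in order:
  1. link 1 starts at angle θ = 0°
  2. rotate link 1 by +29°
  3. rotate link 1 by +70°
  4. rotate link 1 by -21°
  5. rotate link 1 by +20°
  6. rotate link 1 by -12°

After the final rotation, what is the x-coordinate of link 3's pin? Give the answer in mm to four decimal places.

geometry: r = 17 mm, L = 103 mm, e = 17 mm; θ starts at 0°
rotate link 1 by +29°: θ ← 0° +29° = 29°
rotate link 1 by +70°: θ ← 29° +70° = 99°
rotate link 1 by -21°: θ ← 99° -21° = 78°
rotate link 1 by +20°: θ ← 78° +20° = 98°
rotate link 1 by -12°: θ ← 98° -12° = 86°
crank pin P = (r cos θ, r sin θ) = (1.185860, 16.958589)
h = r sin θ − e = 16.958589 − 17 = -0.041411
x = r cos θ + √(L² − h²) = 1.185860 + 102.999992 = 104.185852

104.1859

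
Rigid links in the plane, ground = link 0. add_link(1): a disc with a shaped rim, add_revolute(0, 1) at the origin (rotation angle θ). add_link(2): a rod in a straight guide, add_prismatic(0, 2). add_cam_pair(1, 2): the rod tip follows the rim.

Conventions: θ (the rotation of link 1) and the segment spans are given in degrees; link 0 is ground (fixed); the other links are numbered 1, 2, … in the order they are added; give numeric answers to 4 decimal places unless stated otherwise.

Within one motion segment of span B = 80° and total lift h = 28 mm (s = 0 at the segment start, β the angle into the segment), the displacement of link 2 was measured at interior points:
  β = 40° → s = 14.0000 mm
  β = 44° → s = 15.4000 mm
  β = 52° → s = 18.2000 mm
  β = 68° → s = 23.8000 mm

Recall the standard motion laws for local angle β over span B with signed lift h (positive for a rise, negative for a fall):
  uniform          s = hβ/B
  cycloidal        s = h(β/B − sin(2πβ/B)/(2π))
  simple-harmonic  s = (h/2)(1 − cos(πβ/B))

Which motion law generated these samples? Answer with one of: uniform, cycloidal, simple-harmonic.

candidates at β/B = r: uniform s = h·r (linear in β); cycloidal s = h·(r − sin(2πr)/(2π)); simple-harmonic s = (h/2)(1 − cos(πr))
β=40°: printed 14.0000 | uniform 14.0000, cycloidal 14.0000, simple-harmonic 14.0000
β=44°: printed 15.4000 | uniform 15.4000, cycloidal 16.7771, simple-harmonic 16.1901
β=52°: printed 18.2000 | uniform 18.2000, cycloidal 21.8053, simple-harmonic 20.3559
β=68°: printed 23.8000 | uniform 23.8000, cycloidal 27.4053, simple-harmonic 26.4741
only one law matches every sample → uniform

uniform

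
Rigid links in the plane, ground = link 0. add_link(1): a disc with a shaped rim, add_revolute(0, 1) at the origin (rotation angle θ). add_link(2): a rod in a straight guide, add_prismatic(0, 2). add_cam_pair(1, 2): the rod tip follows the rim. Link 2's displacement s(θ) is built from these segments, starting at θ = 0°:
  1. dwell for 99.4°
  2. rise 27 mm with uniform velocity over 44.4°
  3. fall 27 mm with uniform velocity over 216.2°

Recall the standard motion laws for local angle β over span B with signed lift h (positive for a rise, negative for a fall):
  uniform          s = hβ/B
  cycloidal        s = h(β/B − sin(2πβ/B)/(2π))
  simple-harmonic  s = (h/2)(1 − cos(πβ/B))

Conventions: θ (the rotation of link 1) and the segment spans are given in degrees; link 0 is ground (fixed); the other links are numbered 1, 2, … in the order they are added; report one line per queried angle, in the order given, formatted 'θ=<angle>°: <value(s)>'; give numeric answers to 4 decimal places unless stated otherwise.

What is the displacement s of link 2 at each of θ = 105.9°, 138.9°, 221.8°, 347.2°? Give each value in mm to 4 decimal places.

segment 1 (0° to 99.4°, dwell): s unchanged at 0.0000
θ = 105.9° falls in segment 2 (99.4° to 143.8°, uniform, h = 27): β = 105.9 − 99.4 = 6.5°, B = 44.4°; Δs = 27·6.5/44.4 = 3.9527; s = 0.0000 + 3.9527 = 3.9527
θ = 138.9° falls in segment 2 (99.4° to 143.8°, uniform, h = 27): β = 138.9 − 99.4 = 39.5°, B = 44.4°; Δs = 27·39.5/44.4 = 24.0203; s = 0.0000 + 24.0203 = 24.0203
segment 2 (99.4° to 143.8°, uniform, h = 27) is passed completely: s = 0.0000 + (27) = 27.0000
θ = 221.8° falls in segment 3 (143.8° to 360°, uniform, h = -27): β = 221.8 − 143.8 = 78°, B = 216.2°; Δs = -27·78/216.2 = -9.7410; s = 27.0000 − 9.7410 = 17.2590
θ = 347.2° falls in segment 3 (143.8° to 360°, uniform, h = -27): β = 347.2 − 143.8 = 203.4°, B = 216.2°; Δs = -27·203.4/216.2 = -25.4015; s = 27.0000 − 25.4015 = 1.5985

θ=105.9°: 3.9527
θ=138.9°: 24.0203
θ=221.8°: 17.2590
θ=347.2°: 1.5985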